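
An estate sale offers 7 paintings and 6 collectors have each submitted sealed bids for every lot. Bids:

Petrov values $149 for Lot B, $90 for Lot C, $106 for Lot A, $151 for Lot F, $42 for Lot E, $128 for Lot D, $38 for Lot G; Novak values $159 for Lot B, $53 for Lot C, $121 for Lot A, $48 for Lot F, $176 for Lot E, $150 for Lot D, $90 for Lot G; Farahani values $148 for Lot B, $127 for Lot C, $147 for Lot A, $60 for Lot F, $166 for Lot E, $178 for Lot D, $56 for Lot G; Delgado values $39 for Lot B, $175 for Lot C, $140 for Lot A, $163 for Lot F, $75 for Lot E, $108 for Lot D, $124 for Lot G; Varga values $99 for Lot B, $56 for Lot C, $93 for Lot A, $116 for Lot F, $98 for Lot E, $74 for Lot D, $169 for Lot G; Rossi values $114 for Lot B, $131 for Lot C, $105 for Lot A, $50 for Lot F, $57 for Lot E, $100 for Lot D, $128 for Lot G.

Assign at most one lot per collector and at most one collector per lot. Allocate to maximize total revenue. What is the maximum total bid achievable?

This is the linear assignment problem.
Optimal: Petrov→Lot B ($149), Novak→Lot E ($176), Farahani→Lot D ($178), Delgado→Lot F ($163), Varga→Lot G ($169), Rossi→Lot C ($131) — total 149+176+178+163+169+131 = $966.
Max-entry greedy (repeatedly take the single best remaining cell) gives $963, worse by 3.
Next-best assignment: Petrov→Lot F, Novak→Lot E, Farahani→Lot D, Delgado→Lot C, Varga→Lot G, Rossi→Lot B = $963.
Swapping Varga↔Petrov (Varga→Lot B $99, Petrov→Lot G $38) loses 181.

Maximum total: $966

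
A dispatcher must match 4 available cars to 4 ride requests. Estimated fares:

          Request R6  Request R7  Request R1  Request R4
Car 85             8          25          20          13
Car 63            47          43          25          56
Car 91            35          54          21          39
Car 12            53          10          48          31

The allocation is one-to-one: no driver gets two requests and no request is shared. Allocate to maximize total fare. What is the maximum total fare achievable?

Max total: $183

This is the linear assignment problem.
Optimal: Car 85→Request R1 ($20), Car 63→Request R4 ($56), Car 91→Request R7 ($54), Car 12→Request R6 ($53) — total 20+56+54+53 = $183.
Column-greedy (each request in turn goes to its best remaining driver) gives $145, worse by 38.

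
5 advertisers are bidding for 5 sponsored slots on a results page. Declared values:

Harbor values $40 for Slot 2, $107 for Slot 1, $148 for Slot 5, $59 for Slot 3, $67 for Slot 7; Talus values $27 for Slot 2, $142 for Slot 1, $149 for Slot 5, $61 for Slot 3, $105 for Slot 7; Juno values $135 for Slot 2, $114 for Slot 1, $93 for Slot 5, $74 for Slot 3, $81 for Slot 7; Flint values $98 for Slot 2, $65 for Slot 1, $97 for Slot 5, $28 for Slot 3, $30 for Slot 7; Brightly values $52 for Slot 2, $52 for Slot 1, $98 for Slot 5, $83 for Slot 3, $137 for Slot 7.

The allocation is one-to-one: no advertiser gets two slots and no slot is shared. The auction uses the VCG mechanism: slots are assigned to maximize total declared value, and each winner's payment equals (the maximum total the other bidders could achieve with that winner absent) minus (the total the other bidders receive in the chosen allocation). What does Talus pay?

Efficient allocation: Harbor→Slot 5 ($148), Talus→Slot 1 ($142), Juno→Slot 3 ($74), Flint→Slot 2 ($98), Brightly→Slot 7 ($137); total welfare W = $599.
Talus receives Slot 1 at value $142, so the others get W − 142 = $457.
Without Talus: best allocation of the remaining 4 bidders over all 5 slots is Harbor→Slot 5 ($148), Juno→Slot 1 ($114), Flint→Slot 2 ($98), Brightly→Slot 7 ($137), total $497.
VCG payment = (others' best without Talus) − (others' welfare with Talus) = 497 − 457 = $40.

Talus pays $40.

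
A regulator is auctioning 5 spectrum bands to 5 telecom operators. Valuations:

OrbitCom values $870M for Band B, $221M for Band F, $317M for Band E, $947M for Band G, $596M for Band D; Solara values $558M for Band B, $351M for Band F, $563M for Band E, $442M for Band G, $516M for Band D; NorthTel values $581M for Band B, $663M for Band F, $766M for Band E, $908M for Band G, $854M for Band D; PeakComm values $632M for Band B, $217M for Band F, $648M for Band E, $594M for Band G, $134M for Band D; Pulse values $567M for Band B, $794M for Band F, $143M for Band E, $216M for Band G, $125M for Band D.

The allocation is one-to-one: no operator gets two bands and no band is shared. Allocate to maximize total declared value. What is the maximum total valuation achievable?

Max total: $3801M

Optimal: OrbitCom→Band G ($947M), Solara→Band B ($558M), NorthTel→Band D ($854M), PeakComm→Band E ($648M), Pulse→Band F ($794M) — total 947+558+854+648+794 = $3801M.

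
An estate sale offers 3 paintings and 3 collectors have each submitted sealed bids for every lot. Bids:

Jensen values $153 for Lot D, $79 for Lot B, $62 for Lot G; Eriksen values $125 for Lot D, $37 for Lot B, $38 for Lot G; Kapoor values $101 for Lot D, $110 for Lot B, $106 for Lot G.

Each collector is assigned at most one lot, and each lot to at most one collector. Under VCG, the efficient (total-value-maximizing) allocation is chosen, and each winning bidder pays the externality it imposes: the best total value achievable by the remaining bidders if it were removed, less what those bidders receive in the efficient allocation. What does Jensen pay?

Jensen pays $4.

Efficient allocation: Jensen→Lot B ($79), Eriksen→Lot D ($125), Kapoor→Lot G ($106); total welfare W = $310.
Jensen receives Lot B at value $79, so the others get W − 79 = $231.
Without Jensen: best allocation of the remaining 2 bidders over all 3 lots is Eriksen→Lot D ($125), Kapoor→Lot B ($110), total $235.
VCG payment = (others' best without Jensen) − (others' welfare with Jensen) = 235 − 231 = $4.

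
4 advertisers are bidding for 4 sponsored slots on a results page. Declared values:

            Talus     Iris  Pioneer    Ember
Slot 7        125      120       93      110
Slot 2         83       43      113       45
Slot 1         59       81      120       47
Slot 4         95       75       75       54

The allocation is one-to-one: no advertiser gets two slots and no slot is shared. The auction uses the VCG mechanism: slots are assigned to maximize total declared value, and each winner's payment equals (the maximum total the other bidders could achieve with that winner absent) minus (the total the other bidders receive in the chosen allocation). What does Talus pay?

Efficient allocation: Talus→Slot 4 ($95), Iris→Slot 1 ($81), Pioneer→Slot 2 ($113), Ember→Slot 7 ($110); total welfare W = $399.
Talus receives Slot 4 at value $95, so the others get W − 95 = $304.
Without Talus: best allocation of the remaining 3 bidders over all 4 slots is Iris→Slot 4 ($75), Pioneer→Slot 1 ($120), Ember→Slot 7 ($110), total $305.
VCG payment = (others' best without Talus) − (others' welfare with Talus) = 305 − 304 = $1.

Talus pays $1.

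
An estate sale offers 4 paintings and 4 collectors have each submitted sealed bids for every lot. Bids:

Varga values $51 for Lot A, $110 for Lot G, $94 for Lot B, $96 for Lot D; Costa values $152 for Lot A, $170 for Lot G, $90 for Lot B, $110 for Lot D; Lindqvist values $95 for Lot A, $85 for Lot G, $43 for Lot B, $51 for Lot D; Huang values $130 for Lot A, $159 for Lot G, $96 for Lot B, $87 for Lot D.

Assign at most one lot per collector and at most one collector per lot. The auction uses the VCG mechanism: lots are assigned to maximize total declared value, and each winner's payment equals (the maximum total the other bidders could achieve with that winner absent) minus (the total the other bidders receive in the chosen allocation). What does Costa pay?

Costa pays $2.

Efficient allocation: Varga→Lot B ($94), Costa→Lot D ($110), Lindqvist→Lot A ($95), Huang→Lot G ($159); total welfare W = $458.
Costa receives Lot D at value $110, so the others get W − 110 = $348.
Without Costa: best allocation of the remaining 3 bidders over all 4 lots is Varga→Lot D ($96), Lindqvist→Lot A ($95), Huang→Lot G ($159), total $350.
VCG payment = (others' best without Costa) − (others' welfare with Costa) = 350 − 348 = $2.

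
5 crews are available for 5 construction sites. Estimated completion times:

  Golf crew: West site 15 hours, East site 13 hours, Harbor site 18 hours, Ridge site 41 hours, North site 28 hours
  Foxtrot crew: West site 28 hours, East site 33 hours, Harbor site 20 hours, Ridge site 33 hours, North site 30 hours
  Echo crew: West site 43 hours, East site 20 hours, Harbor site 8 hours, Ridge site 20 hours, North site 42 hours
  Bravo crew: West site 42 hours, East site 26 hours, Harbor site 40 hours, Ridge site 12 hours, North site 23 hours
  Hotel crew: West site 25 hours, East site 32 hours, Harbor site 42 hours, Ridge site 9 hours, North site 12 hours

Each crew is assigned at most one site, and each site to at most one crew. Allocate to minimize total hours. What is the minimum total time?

Min total: 73 hours

Optimal: Golf crew→East site (13 hours), Foxtrot crew→West site (28 hours), Echo crew→Harbor site (8 hours), Bravo crew→Ridge site (12 hours), Hotel crew→North site (12 hours) — total 13+28+8+12+12 = 73 hours.
Column-greedy (each site in turn goes to its cheapest remaining crew) gives 87 hours, worse by 14.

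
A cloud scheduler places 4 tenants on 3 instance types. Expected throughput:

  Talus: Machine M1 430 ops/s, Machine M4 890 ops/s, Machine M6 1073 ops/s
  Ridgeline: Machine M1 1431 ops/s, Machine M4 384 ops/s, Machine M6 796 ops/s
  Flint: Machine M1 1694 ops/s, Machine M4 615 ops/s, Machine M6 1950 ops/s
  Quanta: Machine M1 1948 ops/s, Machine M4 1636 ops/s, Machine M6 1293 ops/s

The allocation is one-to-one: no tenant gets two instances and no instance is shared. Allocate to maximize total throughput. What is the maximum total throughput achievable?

Max total: 5017 ops/s

Optimal: Ridgeline→Machine M1 (1431 ops/s), Quanta→Machine M4 (1636 ops/s), Flint→Machine M6 (1950 ops/s) — total 1431+1636+1950 = 5017 ops/s.
Max-entry greedy (repeatedly take the single best remaining cell) gives 4788 ops/s, worse by 229.
Next-best assignment: Quanta→Machine M1, Talus→Machine M4, Flint→Machine M6 = 4788 ops/s.
Every other assignment is strictly worse.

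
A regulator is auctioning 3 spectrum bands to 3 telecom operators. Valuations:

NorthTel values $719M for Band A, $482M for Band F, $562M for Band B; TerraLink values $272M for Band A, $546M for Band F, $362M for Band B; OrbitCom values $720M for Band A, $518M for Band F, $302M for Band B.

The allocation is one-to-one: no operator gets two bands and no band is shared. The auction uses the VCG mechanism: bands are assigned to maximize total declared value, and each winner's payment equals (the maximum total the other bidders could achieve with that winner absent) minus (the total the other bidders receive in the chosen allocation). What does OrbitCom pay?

Efficient allocation: NorthTel→Band B ($562M), TerraLink→Band F ($546M), OrbitCom→Band A ($720M); total welfare W = $1828M.
OrbitCom receives Band A at value $720M, so the others get W − 720 = $1108M.
Without OrbitCom: best allocation of the remaining 2 bidders over all 3 bands is NorthTel→Band A ($719M), TerraLink→Band F ($546M), total $1265M.
VCG payment = (others' best without OrbitCom) − (others' welfare with OrbitCom) = 1265 − 1108 = $157M.

OrbitCom pays $157M.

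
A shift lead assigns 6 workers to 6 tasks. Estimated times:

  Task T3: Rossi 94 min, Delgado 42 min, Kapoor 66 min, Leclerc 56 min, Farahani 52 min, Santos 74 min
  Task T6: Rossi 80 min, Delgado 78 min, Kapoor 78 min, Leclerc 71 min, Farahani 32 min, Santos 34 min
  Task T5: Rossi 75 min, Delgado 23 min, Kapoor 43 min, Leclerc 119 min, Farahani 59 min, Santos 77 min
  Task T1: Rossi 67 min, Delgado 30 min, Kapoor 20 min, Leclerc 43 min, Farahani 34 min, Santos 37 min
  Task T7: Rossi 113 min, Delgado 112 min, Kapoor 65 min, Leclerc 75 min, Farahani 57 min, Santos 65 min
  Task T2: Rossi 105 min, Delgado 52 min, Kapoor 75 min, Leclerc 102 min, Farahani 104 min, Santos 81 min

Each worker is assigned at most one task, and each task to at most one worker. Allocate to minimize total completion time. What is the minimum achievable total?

Minimum total: 294 min

This is the linear assignment problem.
Optimal: Rossi→Task T5 (75 min), Delgado→Task T2 (52 min), Kapoor→Task T1 (20 min), Leclerc→Task T3 (56 min), Farahani→Task T7 (57 min), Santos→Task T6 (34 min) — total 75+52+20+56+57+34 = 294 min.
Swapping Delgado↔Santos (Delgado→Task T6 78 min, Santos→Task T2 81 min) adds 73.
No other one-to-one assignment undercuts 294 min.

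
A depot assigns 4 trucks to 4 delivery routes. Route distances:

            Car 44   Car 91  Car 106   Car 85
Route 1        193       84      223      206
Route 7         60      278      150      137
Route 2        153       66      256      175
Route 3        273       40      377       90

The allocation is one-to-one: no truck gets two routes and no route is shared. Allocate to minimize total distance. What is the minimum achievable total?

Minimum total: 439 km

Treat this as an assignment problem: match each truck to one route.
Optimal: Car 44→Route 7 (60 km), Car 91→Route 2 (66 km), Car 106→Route 1 (223 km), Car 85→Route 3 (90 km) — total 60+66+223+90 = 439 km.
Column-greedy (each route in turn goes to its cheapest remaining truck) gives 696 km, worse by 257.
No other one-to-one assignment undercuts 439 km.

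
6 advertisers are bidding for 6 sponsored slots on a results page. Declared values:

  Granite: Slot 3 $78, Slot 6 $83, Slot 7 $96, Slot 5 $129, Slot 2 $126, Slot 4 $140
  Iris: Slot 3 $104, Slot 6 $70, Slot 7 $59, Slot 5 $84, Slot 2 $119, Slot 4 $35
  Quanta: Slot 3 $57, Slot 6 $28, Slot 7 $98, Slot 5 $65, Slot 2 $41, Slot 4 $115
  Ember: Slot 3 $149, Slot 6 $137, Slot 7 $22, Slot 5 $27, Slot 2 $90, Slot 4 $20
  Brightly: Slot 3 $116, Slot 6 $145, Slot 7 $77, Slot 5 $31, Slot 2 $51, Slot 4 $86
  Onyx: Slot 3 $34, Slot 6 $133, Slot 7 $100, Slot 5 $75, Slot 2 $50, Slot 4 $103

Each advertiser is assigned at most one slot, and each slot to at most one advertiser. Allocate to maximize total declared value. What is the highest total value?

Maximum total: $757

Treat this as an assignment problem: match each advertiser to one slot.
Optimal: Granite→Slot 5 ($129), Iris→Slot 2 ($119), Quanta→Slot 4 ($115), Ember→Slot 3 ($149), Brightly→Slot 6 ($145), Onyx→Slot 7 ($100) — total 129+119+115+149+145+100 = $757.
Swapping Quanta↔Granite (Quanta→Slot 5 $65, Granite→Slot 4 $140) loses 39.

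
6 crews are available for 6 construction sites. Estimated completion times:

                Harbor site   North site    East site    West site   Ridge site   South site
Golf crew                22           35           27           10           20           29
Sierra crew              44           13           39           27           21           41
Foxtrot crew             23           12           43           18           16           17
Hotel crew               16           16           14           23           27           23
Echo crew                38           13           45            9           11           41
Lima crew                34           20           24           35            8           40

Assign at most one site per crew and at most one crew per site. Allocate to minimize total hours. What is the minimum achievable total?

Minimum total: 83 hours

Optimal: Golf crew→Harbor site (22 hours), Sierra crew→North site (13 hours), Foxtrot crew→South site (17 hours), Hotel crew→East site (14 hours), Echo crew→West site (9 hours), Lima crew→Ridge site (8 hours) — total 22+13+17+14+9+8 = 83 hours.
Column-greedy (each site in turn goes to its cheapest remaining crew) gives 122 hours, worse by 39.
Checked against all permutations: 83 hours is optimal.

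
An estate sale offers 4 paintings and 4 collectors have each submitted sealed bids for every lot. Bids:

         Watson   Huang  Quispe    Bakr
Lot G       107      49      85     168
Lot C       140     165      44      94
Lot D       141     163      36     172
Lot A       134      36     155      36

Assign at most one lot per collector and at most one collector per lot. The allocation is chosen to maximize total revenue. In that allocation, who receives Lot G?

Bakr receives Lot G.

This is the linear assignment problem.
Optimal: Watson→Lot D ($141), Huang→Lot C ($165), Quispe→Lot A ($155), Bakr→Lot G ($168) — total 141+165+155+168 = $629.
Max-entry greedy (repeatedly take the single best remaining cell) gives $599, worse by 30.
Next-best assignment: Watson→Lot C, Huang→Lot D, Quispe→Lot A, Bakr→Lot G = $626.
Bakr's own top lot is Lot D ($172), but forcing Bakr→Lot D and reassigning the rest optimally gives only $599 — worse by 30.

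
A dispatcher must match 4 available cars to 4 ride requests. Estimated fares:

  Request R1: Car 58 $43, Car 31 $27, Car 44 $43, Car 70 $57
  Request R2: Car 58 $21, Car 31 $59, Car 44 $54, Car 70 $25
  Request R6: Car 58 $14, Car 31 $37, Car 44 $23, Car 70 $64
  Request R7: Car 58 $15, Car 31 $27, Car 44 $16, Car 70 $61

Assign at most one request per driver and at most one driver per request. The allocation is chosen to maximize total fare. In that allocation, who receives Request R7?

Treat this as an assignment problem: match each driver to one request.
Optimal: Car 58→Request R1 ($43), Car 31→Request R6 ($37), Car 44→Request R2 ($54), Car 70→Request R7 ($61) — total 43+37+54+61 = $195.
Row-greedy (each driver in turn takes its best remaining request) gives $186, worse by 9.
Swapping Car 70↔Car 31 (Car 70→Request R6 $64, Car 31→Request R7 $27) loses 7.
No other one-to-one assignment exceeds $195.
Car 70's own top request is Request R6 ($64), but forcing Car 70→Request R6 and reassigning the rest optimally gives only $188 — worse by 7.

Car 70 receives Request R7.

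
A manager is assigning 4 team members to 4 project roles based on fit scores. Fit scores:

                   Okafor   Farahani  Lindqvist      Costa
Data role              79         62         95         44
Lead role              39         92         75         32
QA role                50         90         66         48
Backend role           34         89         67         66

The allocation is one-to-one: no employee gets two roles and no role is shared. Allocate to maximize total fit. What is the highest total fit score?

Max total: 310 pts

This is a one-to-one assignment (maximum-weight bipartite matching).
Optimal: Okafor→Data role (79 pts), Farahani→QA role (90 pts), Lindqvist→Lead role (75 pts), Costa→Backend role (66 pts) — total 79+90+75+66 = 310 pts.
Row-greedy (each employee in turn takes its best remaining role) gives 286 pts, worse by 24.
Next-best assignment: Okafor→Data role, Farahani→Lead role, Lindqvist→QA role, Costa→Backend role = 303 pts.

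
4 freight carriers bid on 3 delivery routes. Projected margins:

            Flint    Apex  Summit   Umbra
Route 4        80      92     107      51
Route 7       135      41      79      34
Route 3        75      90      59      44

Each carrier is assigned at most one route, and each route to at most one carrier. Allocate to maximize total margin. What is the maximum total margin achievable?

This is a one-to-one assignment (maximum-weight bipartite matching).
Optimal: Summit→Route 4 ($107k), Flint→Route 7 ($135k), Apex→Route 3 ($90k) — total 107+135+90 = $332k.
Row-greedy (each carrier in turn takes its best remaining route) gives $286k, worse by 46.
Next-best assignment: Apex→Route 4, Flint→Route 7, Summit→Route 3 = $286k.

Maximum total: $332k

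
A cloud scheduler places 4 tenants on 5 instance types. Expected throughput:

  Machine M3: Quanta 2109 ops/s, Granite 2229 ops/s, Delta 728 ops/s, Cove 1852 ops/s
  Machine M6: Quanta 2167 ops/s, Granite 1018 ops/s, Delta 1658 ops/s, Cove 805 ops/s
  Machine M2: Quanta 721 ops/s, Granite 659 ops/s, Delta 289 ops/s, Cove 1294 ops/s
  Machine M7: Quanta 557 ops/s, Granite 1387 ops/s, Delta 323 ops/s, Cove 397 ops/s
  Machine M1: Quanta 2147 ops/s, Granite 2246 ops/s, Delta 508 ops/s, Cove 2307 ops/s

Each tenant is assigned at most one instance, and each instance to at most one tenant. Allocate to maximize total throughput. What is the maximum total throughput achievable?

Max total: 7461 ops/s

Optimal: Quanta→Machine M3 (2109 ops/s), Granite→Machine M7 (1387 ops/s), Delta→Machine M6 (1658 ops/s), Cove→Machine M1 (2307 ops/s) — total 2109+1387+1658+2307 = 7461 ops/s.
Swapping Quanta↔Granite (Quanta→Machine M7 557 ops/s, Granite→Machine M3 2229 ops/s) loses 710.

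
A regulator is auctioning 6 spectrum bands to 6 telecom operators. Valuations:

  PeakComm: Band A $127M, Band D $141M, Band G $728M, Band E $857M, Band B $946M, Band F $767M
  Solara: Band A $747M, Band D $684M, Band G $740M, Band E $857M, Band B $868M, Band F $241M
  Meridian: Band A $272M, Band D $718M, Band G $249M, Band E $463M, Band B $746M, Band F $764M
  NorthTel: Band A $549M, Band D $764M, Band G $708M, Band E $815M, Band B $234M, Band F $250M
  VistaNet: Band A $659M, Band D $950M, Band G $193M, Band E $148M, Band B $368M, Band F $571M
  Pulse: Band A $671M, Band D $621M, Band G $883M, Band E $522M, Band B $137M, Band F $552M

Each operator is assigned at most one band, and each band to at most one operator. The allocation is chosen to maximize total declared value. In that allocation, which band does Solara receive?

Optimal: PeakComm→Band B ($946M), Solara→Band A ($747M), Meridian→Band F ($764M), NorthTel→Band E ($815M), VistaNet→Band D ($950M), Pulse→Band G ($883M) — total 946+747+764+815+950+883 = $5105M.
Next-best assignment: PeakComm→Band B, Solara→Band E, Meridian→Band F, NorthTel→Band A, VistaNet→Band D, Pulse→Band G = $4949M.
Solara's own top band is Band B ($868M), but forcing Solara→Band B and reassigning the rest optimally gives only $4871M — worse by 234.

Solara receives Band A.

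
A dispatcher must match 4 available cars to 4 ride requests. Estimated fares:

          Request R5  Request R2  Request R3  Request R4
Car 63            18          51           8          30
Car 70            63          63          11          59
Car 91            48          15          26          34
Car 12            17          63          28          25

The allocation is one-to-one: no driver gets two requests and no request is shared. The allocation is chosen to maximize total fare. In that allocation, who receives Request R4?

Car 70 receives Request R4.

Treat this as an assignment problem: match each driver to one request.
Optimal: Car 63→Request R2 ($51), Car 70→Request R4 ($59), Car 91→Request R5 ($48), Car 12→Request R3 ($28) — total 51+59+48+28 = $186.
Row-greedy (each driver in turn takes its best remaining request) gives $176, worse by 10.
Car 70's own top request is Request R5 ($63), but forcing Car 70→Request R5 and reassigning the rest optimally gives only $182 — worse by 4.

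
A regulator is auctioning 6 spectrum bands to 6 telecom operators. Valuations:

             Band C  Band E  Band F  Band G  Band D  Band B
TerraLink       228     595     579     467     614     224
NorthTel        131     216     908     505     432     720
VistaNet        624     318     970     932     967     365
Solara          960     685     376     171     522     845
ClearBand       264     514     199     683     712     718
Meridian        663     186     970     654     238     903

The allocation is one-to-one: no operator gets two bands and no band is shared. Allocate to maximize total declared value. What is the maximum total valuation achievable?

Maximum total: $5016M

Optimal: TerraLink→Band E ($595M), NorthTel→Band F ($908M), VistaNet→Band D ($967M), Solara→Band C ($960M), ClearBand→Band G ($683M), Meridian→Band B ($903M) — total 595+908+967+960+683+903 = $5016M.
Column-greedy (each band in turn goes to its best remaining operator) gives $4543M, worse by 473.
Every other assignment is strictly worse.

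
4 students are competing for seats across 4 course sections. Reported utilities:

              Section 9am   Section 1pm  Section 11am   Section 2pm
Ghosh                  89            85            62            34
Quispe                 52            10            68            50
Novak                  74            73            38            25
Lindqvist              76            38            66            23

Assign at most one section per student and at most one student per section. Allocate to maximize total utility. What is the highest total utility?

This is a one-to-one assignment (maximum-weight bipartite matching).
Optimal: Ghosh→Section 9am (89 points), Quispe→Section 2pm (50 points), Novak→Section 1pm (73 points), Lindqvist→Section 11am (66 points) — total 89+50+73+66 = 278 points.
Swapping Lindqvist↔Quispe (Lindqvist→Section 2pm 23 points, Quispe→Section 11am 68 points) loses 25.
Checked against all permutations: 278 points is optimal.

Maximum total: 278 points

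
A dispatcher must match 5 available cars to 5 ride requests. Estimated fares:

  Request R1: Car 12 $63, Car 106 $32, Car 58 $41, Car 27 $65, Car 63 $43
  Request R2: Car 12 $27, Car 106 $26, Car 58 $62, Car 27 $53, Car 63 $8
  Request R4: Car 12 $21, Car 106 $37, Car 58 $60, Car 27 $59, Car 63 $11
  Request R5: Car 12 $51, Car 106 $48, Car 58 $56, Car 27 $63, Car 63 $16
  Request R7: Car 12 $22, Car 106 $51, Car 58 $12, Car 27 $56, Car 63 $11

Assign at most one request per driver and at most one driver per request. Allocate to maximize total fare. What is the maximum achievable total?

Maximum total: $266

Optimal: Car 12→Request R5 ($51), Car 106→Request R7 ($51), Car 58→Request R2 ($62), Car 27→Request R4 ($59), Car 63→Request R1 ($43) — total 51+51+62+59+43 = $266.
Row-greedy (each driver in turn takes its best remaining request) gives $250, worse by 16.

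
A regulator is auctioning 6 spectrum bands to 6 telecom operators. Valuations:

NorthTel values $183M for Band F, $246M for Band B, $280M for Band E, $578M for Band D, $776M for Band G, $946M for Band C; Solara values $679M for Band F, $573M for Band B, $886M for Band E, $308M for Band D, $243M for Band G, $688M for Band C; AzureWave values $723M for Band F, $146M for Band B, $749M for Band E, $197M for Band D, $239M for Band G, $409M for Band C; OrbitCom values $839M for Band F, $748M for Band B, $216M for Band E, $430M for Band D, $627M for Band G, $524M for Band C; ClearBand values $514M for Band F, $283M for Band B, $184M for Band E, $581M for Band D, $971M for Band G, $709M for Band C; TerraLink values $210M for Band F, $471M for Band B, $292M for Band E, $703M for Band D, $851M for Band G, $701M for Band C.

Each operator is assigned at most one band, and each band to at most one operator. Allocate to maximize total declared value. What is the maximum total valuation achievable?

Maximum total: $4977M

Optimal: NorthTel→Band C ($946M), Solara→Band E ($886M), AzureWave→Band F ($723M), OrbitCom→Band B ($748M), ClearBand→Band G ($971M), TerraLink→Band D ($703M) — total 946+886+723+748+971+703 = $4977M.
Max-entry greedy (repeatedly take the single best remaining cell) gives $4491M, worse by 486.
Next-best assignment: NorthTel→Band C, Solara→Band F, AzureWave→Band E, OrbitCom→Band B, ClearBand→Band G, TerraLink→Band D = $4796M.
Checked against all permutations: $4977M is optimal.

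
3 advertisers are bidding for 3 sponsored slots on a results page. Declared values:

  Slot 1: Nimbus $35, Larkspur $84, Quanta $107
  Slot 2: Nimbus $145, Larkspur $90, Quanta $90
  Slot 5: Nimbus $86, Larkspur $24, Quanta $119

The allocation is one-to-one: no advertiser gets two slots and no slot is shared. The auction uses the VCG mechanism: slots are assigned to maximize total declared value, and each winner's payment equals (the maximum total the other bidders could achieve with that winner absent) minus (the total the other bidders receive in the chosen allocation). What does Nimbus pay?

Efficient allocation: Nimbus→Slot 2 ($145), Larkspur→Slot 1 ($84), Quanta→Slot 5 ($119); total welfare W = $348.
Nimbus receives Slot 2 at value $145, so the others get W − 145 = $203.
Without Nimbus: best allocation of the remaining 2 bidders over all 3 slots is Larkspur→Slot 2 ($90), Quanta→Slot 5 ($119), total $209.
VCG payment = (others' best without Nimbus) − (others' welfare with Nimbus) = 209 − 203 = $6.

Nimbus pays $6.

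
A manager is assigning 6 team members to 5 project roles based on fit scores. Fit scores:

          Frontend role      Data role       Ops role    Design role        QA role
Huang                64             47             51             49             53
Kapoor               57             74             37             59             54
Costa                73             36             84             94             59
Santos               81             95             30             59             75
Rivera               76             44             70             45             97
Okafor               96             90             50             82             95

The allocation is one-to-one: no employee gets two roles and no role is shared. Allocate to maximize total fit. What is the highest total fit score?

Max total: 433 pts

Optimal: Okafor→Frontend role (96 pts), Santos→Data role (95 pts), Huang→Ops role (51 pts), Costa→Design role (94 pts), Rivera→QA role (97 pts) — total 96+95+51+94+97 = 433 pts.
Row-greedy (each employee in turn takes its best remaining role) gives 377 pts, worse by 56.
Checked against all permutations: 433 pts is optimal.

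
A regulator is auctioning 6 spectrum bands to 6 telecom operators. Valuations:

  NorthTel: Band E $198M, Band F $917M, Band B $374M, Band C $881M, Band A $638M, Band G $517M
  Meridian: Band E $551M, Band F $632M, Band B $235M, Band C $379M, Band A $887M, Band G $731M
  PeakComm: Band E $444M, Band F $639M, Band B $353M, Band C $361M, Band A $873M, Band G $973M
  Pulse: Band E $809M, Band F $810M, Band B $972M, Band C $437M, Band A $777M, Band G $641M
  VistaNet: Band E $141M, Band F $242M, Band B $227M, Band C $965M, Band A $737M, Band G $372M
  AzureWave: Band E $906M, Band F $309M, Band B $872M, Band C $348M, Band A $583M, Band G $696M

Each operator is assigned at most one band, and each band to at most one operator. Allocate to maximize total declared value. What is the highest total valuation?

Optimal: NorthTel→Band F ($917M), Meridian→Band A ($887M), PeakComm→Band G ($973M), Pulse→Band B ($972M), VistaNet→Band C ($965M), AzureWave→Band E ($906M) — total 917+887+973+972+965+906 = $5620M.

Maximum total: $5620M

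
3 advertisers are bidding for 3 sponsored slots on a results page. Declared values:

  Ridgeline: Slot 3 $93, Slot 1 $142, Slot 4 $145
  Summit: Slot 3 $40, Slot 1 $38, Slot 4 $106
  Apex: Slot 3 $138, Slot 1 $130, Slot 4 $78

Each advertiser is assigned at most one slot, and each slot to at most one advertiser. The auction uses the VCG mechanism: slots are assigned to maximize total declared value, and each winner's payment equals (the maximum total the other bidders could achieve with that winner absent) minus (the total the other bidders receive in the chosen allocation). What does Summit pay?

Efficient allocation: Ridgeline→Slot 1 ($142), Summit→Slot 4 ($106), Apex→Slot 3 ($138); total welfare W = $386.
Summit receives Slot 4 at value $106, so the others get W − 106 = $280.
Without Summit: best allocation of the remaining 2 bidders over all 3 slots is Ridgeline→Slot 4 ($145), Apex→Slot 3 ($138), total $283.
VCG payment = (others' best without Summit) − (others' welfare with Summit) = 283 − 280 = $3.

Summit pays $3.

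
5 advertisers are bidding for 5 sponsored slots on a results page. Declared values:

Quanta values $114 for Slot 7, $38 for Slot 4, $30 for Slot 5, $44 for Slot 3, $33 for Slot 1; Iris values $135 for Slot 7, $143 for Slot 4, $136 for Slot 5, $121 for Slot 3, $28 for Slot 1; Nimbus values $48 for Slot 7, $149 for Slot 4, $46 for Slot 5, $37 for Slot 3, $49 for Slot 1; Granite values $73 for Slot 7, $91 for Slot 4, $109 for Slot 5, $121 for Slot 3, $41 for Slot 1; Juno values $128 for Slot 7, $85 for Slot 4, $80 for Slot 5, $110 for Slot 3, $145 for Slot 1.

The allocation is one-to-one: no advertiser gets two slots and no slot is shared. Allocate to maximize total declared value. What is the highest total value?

Optimal: Quanta→Slot 7 ($114), Iris→Slot 5 ($136), Nimbus→Slot 4 ($149), Granite→Slot 3 ($121), Juno→Slot 1 ($145) — total 114+136+149+121+145 = $665.
Row-greedy (each advertiser in turn takes its best remaining slot) gives $507, worse by 158.
Next-best assignment: Quanta→Slot 7, Iris→Slot 3, Nimbus→Slot 4, Granite→Slot 5, Juno→Slot 1 = $638.

Maximum total: $665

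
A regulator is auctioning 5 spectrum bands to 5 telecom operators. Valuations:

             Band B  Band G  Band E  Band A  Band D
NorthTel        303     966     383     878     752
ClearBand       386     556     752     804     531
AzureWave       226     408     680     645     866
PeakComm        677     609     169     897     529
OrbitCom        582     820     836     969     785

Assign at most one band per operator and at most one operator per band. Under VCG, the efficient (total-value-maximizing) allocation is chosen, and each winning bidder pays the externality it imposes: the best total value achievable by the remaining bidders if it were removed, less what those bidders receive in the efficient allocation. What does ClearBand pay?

Efficient allocation: NorthTel→Band G ($966M), ClearBand→Band E ($752M), AzureWave→Band D ($866M), PeakComm→Band B ($677M), OrbitCom→Band A ($969M); total welfare W = $4230M.
ClearBand receives Band E at value $752M, so the others get W − 752 = $3478M.
Without ClearBand: best allocation of the remaining 4 bidders over all 5 bands is NorthTel→Band G ($966M), AzureWave→Band D ($866M), PeakComm→Band A ($897M), OrbitCom→Band E ($836M), total $3565M.
VCG payment = (others' best without ClearBand) − (others' welfare with ClearBand) = 3565 − 3478 = $87M.

ClearBand pays $87M.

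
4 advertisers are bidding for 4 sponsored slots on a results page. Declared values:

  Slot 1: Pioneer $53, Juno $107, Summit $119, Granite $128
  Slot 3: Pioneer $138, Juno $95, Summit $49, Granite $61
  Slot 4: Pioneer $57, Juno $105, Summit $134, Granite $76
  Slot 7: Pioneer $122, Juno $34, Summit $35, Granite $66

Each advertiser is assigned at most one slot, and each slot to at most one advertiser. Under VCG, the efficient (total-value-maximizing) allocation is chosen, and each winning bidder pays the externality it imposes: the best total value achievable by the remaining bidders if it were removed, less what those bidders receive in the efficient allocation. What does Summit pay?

Efficient allocation: Pioneer→Slot 7 ($122), Juno→Slot 3 ($95), Summit→Slot 4 ($134), Granite→Slot 1 ($128); total welfare W = $479.
Summit receives Slot 4 at value $134, so the others get W − 134 = $345.
Without Summit: best allocation of the remaining 3 bidders over all 4 slots is Pioneer→Slot 3 ($138), Juno→Slot 4 ($105), Granite→Slot 1 ($128), total $371.
VCG payment = (others' best without Summit) − (others' welfare with Summit) = 371 − 345 = $26.

Summit pays $26.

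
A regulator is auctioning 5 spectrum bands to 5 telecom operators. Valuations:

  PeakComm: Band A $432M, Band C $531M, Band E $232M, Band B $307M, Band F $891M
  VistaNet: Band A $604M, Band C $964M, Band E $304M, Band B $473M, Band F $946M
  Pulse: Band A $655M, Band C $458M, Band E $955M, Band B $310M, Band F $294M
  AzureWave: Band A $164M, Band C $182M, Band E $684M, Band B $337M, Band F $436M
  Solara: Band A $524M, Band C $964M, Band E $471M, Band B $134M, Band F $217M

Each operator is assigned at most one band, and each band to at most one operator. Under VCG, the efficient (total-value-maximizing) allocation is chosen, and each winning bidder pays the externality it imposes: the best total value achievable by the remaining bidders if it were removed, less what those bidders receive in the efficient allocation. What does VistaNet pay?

VistaNet pays $47M.

Efficient allocation: PeakComm→Band F ($891M), VistaNet→Band A ($604M), Pulse→Band E ($955M), AzureWave→Band B ($337M), Solara→Band C ($964M); total welfare W = $3751M.
VistaNet receives Band A at value $604M, so the others get W − 604 = $3147M.
Without VistaNet: best allocation of the remaining 4 bidders over all 5 bands is PeakComm→Band F ($891M), Pulse→Band A ($655M), AzureWave→Band E ($684M), Solara→Band C ($964M), total $3194M.
VCG payment = (others' best without VistaNet) − (others' welfare with VistaNet) = 3194 − 3147 = $47M.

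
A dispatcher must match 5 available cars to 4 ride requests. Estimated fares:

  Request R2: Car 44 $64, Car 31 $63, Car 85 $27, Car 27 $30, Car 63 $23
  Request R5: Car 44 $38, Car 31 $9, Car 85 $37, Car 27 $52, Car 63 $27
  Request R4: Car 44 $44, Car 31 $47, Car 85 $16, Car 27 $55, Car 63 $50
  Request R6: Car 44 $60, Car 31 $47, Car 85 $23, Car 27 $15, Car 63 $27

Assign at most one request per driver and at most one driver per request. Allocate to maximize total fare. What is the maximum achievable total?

Treat this as an assignment problem: match each driver to one request.
Optimal: Car 31→Request R2 ($63), Car 27→Request R5 ($52), Car 63→Request R4 ($50), Car 44→Request R6 ($60) — total 63+52+50+60 = $225.
Row-greedy (each driver in turn takes its best remaining request) gives $163, worse by 62.
Every other assignment is strictly worse.

Maximum total: $225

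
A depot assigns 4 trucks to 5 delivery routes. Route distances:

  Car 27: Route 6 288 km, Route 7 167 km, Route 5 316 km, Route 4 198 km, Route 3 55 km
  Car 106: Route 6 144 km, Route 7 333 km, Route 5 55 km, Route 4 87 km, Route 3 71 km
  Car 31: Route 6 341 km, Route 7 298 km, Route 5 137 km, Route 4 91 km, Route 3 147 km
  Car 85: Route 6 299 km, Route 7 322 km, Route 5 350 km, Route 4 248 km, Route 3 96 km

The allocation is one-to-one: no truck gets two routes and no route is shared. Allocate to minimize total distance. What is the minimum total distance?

Optimal: Car 27→Route 7 (167 km), Car 106→Route 5 (55 km), Car 31→Route 4 (91 km), Car 85→Route 3 (96 km) — total 167+55+91+96 = 409 km.
Next-best assignment: Car 27→Route 7, Car 106→Route 4, Car 31→Route 5, Car 85→Route 3 = 487 km.
Swapping Car 106↔Car 85 (Car 106→Route 3 71 km, Car 85→Route 5 350 km) adds 270.
Checked against all permutations: 409 km is optimal.

Minimum total: 409 km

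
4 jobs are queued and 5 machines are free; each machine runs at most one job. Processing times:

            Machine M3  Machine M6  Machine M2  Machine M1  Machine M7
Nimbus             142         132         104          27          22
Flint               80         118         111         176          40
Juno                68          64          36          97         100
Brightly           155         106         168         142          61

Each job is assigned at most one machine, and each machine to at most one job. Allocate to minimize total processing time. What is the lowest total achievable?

Min total: 204 min

This is a one-to-one assignment (minimum-cost bipartite matching).
Optimal: Nimbus→Machine M1 (27 min), Flint→Machine M3 (80 min), Juno→Machine M2 (36 min), Brightly→Machine M7 (61 min) — total 27+80+36+61 = 204 min.
Row-greedy (each job in turn takes its cheapest remaining machine) gives 244 min, worse by 40.
Swapping Flint↔Nimbus (Flint→Machine M1 176 min, Nimbus→Machine M3 142 min) adds 211.
Checked against all permutations: 204 min is optimal.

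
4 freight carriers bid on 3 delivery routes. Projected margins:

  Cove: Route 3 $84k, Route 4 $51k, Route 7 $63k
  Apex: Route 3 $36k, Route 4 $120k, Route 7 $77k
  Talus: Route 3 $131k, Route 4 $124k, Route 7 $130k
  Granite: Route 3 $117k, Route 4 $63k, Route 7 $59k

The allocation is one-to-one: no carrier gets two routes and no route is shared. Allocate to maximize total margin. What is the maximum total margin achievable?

Optimal: Granite→Route 3 ($117k), Apex→Route 4 ($120k), Talus→Route 7 ($130k) — total 117+120+130 = $367k.
Max-entry greedy (repeatedly take the single best remaining cell) gives $314k, worse by 53.
Next-best assignment: Cove→Route 3, Apex→Route 4, Talus→Route 7 = $334k.
Checked against all permutations: $367k is optimal.

Maximum total: $367k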